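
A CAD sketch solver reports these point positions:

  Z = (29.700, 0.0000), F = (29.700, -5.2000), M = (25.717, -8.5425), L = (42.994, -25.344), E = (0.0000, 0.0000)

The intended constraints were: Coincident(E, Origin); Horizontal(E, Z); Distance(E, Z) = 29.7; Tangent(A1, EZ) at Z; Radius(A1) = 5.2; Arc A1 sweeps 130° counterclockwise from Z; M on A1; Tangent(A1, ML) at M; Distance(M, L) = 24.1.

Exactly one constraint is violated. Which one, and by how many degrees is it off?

Tangent(A1, ML) at M — off by 5.80°.

E = (0.00, 0.00) ✓; E.y = 0.00, Z.y = 0.00 ✓; |EZ| = 29.70 ✓; ∠(FZ, ZE) = 90.00° ✓; |FZ| = 5.200 ✓; bearing(F→M) − bearing(F→Z) = 130.0° ✓; |FM| = 5.200 ✓; ∠(FM, ML) = 84.20° ✗; |ML| = 24.10 ✓.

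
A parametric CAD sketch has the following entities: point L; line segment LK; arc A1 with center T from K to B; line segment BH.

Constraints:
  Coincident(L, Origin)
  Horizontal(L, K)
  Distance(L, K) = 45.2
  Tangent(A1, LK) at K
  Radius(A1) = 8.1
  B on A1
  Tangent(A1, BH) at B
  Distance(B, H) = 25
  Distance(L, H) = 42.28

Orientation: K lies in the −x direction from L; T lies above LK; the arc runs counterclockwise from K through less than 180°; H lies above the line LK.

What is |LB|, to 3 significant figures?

37.9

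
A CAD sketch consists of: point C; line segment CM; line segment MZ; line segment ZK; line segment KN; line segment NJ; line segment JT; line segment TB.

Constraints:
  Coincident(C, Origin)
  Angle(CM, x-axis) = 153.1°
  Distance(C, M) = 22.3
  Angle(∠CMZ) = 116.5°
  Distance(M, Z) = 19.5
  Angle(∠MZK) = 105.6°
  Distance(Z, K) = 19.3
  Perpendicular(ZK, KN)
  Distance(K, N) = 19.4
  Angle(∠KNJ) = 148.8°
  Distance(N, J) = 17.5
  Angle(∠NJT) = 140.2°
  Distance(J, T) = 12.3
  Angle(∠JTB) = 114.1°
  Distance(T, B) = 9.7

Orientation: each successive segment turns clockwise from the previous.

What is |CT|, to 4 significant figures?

13.52

C is at the origin; CM runs at 153.1° with length 22.3, so M = (-19.89, 10.09). ∠CMZ = 116.5° gives MZ at 89.60° from the x-axis; with |MZ| = 19.5, Z = (-19.75, 29.59). ∠MZK = 105.6° gives ZK at 15.20° from the x-axis; with |ZK| = 19.3, K = (-1.126, 34.65). ZK is perpendicular to KN, so KN runs at -74.80°; with |KN| = 19.4, N = (3.960, 15.93). ∠KNJ = 148.8° gives NJ at -106.0° from the x-axis; with |NJ| = 17.5, J = (-0.8633, -0.8943). ∠NJT = 140.2° gives JT at -145.8° from the x-axis; with |JT| = 12.3, T = (-11.04, -7.808). Then |CT| = |T − C| = 13.52.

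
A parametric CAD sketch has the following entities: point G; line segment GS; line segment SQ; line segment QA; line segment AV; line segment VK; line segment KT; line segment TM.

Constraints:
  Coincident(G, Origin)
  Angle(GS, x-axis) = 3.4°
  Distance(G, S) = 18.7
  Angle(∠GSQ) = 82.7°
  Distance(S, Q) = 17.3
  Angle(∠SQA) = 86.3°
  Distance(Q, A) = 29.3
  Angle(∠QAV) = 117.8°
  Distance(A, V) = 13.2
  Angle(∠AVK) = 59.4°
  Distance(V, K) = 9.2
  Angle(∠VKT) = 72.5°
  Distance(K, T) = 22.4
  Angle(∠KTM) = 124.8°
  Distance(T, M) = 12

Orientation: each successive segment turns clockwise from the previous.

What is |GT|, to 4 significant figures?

27.63

G is at the origin; GS runs at 3.4° with length 18.7, so S = (18.67, 1.109). ∠GSQ = 82.7° gives SQ at -93.90° from the x-axis; with |SQ| = 17.3, Q = (17.49, -16.15). ∠SQA = 86.3° gives QA at 172.4° from the x-axis; with |QA| = 29.3, A = (-11.55, -12.28). ∠QAV = 117.8° gives AV at 110.2° from the x-axis; with |AV| = 13.2, V = (-16.11, 0.1123). ∠AVK = 59.4° gives VK at -10.40° from the x-axis; with |VK| = 9.2, K = (-7.061, -1.548). ∠VKT = 72.5° gives KT at -117.9° from the x-axis; with |KT| = 22.4, T = (-17.54, -21.34). Then |GT| = |T − G| = 27.63.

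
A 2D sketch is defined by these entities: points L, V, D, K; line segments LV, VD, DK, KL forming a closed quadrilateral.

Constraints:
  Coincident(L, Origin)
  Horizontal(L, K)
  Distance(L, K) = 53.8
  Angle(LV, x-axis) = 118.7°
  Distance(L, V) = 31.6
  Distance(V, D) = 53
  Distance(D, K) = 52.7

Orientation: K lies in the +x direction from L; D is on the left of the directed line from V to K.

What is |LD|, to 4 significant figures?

59.07

Checks: |LK| = 53.80 ✓; |LV| = 31.60 ✓; |VD| = 53.00 ✓; |DK| = 52.70 ✓.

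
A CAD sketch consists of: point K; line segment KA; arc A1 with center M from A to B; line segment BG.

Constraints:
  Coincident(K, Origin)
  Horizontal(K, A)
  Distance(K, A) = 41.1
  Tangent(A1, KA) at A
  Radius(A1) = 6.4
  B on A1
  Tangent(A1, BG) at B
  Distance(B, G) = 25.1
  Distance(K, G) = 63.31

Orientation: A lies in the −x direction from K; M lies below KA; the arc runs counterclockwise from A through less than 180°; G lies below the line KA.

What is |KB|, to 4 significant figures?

47.04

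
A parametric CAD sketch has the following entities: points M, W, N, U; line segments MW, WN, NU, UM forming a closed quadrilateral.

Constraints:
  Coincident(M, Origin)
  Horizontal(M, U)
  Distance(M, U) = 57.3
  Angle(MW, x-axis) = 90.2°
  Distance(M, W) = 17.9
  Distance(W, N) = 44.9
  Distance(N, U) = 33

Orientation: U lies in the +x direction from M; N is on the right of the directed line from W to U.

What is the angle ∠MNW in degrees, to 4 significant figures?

20.17°

M is at the origin; MU is horizontal with |MU| = 57.3 and U in +x, so U = (57.3, 0). MW runs at 90.2° with |MW| = 17.9, so W = (-0.06248, 17.90). N is determined by |WN| = 44.9 and |NU| = 33.0 together: it lies at the intersection of circle(W, 44.9) and circle(U, 33.0). With |WU| = 60.09, the foot of the radical line on WU is 37.76 from W and the perpendicular offset is √(44.9² − 37.76²) = 24.30. Taking the right-of-WU solution: N = (28.74, -16.54).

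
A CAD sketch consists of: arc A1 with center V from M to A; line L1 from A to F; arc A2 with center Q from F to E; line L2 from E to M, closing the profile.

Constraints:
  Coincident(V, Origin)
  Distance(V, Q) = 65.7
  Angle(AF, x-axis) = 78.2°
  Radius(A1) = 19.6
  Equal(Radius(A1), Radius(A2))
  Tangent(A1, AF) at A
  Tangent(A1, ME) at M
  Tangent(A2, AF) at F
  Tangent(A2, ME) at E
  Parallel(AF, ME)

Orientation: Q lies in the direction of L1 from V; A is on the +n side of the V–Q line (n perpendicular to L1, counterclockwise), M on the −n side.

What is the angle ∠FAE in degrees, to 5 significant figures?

30.822°

The slot axis is L1's direction at 78.2°, so u = (cos 78.2°, sin 78.2°) = (0.20450, 0.97887) and n = (−sin 78.2°, cos 78.2°) = (-0.97887, 0.20450). V is at the origin and Q lies 65.7 along u from V, so Q = 65.7·u = (13.435, 64.312). Tangency of A1 to both parallel lines with radius 19.6 puts A and M at V ± 19.6·n: A = (-19.186, 4.0081), M = (19.186, -4.0081). Equal radii place F and E the same way about Q: F = Q + 19.6·n = (-5.7504, 68.320), E = Q − 19.6·n = (32.621, 60.303). Then cos ∠FAE = AF·AE / (|AF||AE|), giving 30.822°.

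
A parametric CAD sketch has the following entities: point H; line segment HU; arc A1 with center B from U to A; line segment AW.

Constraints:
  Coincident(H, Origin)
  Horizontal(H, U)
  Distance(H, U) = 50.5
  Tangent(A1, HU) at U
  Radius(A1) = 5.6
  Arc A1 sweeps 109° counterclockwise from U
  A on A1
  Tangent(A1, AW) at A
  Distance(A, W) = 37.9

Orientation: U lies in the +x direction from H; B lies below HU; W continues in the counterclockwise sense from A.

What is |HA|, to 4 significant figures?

45.81

Tangency of A1 to HU means the radius BU is perpendicular to HU, so B = U + (0, -5.6) = (50.50, -5.600). On A1, U sits at bearing 90° from B; a 109° counterclockwise sweep puts A at bearing 199°, so A = B + 5.6·(cos 199°, sin 199°) = (45.21, -7.423). Then |HA| = |A − H| = 45.81.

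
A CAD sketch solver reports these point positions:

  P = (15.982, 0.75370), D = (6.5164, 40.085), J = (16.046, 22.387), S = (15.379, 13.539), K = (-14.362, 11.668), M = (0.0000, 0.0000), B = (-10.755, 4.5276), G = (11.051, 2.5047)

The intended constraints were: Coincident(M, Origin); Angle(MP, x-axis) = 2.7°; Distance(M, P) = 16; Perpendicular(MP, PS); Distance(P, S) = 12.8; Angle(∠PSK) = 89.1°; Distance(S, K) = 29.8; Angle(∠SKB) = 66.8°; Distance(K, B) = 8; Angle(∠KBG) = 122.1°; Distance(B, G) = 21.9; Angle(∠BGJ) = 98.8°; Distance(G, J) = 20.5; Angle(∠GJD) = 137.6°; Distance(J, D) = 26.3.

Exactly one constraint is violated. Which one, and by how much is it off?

Distance(J, D) = 26.3 — off by 6.20.

M = (0.00, 0.00) ✓; MP at 2.700° ✓; |MP| = 16.00 ✓; ∠(MP, PS) = 90.00° ✓; |PS| = 12.80 ✓; ∠PSK = 89.10° ✓; |SK| = 29.80 ✓; ∠SKB = 66.80° ✓; |KB| = 8.000 ✓; ∠KBG = 122.1° ✓; |BG| = 21.90 ✓; ∠BGJ = 98.80° ✓; |GJ| = 20.50 ✓; ∠GJD = 137.6° ✓; |JD| = 20.10 ✗.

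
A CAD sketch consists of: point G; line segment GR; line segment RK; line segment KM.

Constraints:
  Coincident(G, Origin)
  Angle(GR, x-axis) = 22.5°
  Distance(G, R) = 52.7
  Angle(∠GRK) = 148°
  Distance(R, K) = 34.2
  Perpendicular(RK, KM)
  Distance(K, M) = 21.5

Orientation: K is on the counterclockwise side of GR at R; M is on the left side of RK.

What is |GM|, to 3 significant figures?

79.2

G is at the origin; GR runs at 22.5° with length 52.7, so R = 52.7·(cos 22.5°, sin 22.5°) = (48.7, 20.2). ∠GRK = 148.0°, so RK runs at 22.5° + (180° − 148.0°) = 54.5° from the x-axis; with |RK| = 34.2, K = R + 34.2·(cos 54.5°, sin 54.5°) = (68.5, 48.0). The perpendicularity gives KM at right angles to RK; with |KM| = 21.5 on the left of RK, M = K + 21.5·(-0.814, 0.581) = (51.0, 60.5). Then |GM| = |M − G| = 79.2.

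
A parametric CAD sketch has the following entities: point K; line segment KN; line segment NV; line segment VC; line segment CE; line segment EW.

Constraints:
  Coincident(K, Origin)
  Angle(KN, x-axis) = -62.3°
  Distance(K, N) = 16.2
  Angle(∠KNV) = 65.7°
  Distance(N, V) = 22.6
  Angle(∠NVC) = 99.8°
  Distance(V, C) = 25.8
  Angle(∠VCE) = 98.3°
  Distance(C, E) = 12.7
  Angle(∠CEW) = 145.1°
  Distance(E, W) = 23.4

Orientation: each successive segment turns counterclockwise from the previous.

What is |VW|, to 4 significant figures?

37.63

K is at the origin; KN runs at -62.3° with length 16.2, so N = (7.530, -14.34). ∠KNV = 65.7° gives NV at 52.00° from the x-axis; with |NV| = 22.6, V = (21.44, 3.466). ∠NVC = 99.8° gives VC at 132.2° from the x-axis; with |VC| = 25.8, C = (4.114, 22.58). ∠VCE = 98.3° gives CE at -146.1° from the x-axis; with |CE| = 12.7, E = (-6.427, 15.50). ∠CEW = 145.1° gives EW at -111.2° from the x-axis; with |EW| = 23.4, W = (-14.89, -6.321). Then |VW| = |W − V| = 37.63.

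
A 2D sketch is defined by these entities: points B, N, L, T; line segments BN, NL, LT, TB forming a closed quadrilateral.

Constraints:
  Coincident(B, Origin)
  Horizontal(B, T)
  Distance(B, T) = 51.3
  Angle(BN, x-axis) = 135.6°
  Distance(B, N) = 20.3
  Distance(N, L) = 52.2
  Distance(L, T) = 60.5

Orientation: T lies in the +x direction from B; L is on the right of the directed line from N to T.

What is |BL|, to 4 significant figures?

35.34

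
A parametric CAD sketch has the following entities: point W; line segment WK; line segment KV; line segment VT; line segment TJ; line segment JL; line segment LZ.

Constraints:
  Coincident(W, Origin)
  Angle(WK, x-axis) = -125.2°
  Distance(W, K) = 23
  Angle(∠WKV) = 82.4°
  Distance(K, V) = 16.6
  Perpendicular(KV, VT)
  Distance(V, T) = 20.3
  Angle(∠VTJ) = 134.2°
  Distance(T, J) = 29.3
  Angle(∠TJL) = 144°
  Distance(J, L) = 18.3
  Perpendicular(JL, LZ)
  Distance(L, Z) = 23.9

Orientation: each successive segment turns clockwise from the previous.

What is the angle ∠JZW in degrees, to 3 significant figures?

38.2°

W is at the origin; WK runs at -125.2° with length 23.0, so K = (-13.3, -18.8). ∠WKV = 82.4° gives KV at 137° from the x-axis; with |KV| = 16.6, V = (-25.4, -7.52). KV is perpendicular to VT, so VT runs at 47.2°; with |VT| = 20.3, T = (-11.6, 7.38). ∠VTJ = 134.2° gives TJ at 1.40° from the x-axis; with |TJ| = 29.3, J = (17.6, 8.09). ∠TJL = 144.0° gives JL at -34.6° from the x-axis; with |JL| = 18.3, L = (32.7, -2.30). The perpendicularity gives LZ at right angles to JL, so LZ runs at -125°; with |LZ| = 23.9, Z = (19.1, -22.0). Then cos ∠JZW = ZJ·ZW / (|ZJ||ZW|), giving 38.2°.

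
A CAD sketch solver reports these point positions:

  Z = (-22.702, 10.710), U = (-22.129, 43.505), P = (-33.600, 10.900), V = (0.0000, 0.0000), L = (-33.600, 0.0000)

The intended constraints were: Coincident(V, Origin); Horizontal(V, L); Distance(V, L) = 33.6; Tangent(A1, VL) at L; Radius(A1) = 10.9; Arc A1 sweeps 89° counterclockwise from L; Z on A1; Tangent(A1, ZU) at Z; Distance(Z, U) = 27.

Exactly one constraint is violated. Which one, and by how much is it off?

Distance(Z, U) = 27 — off by 5.80.

V = (0.00, 0.00) ✓; V.y = 0.00, L.y = 0.00 ✓; |VL| = 33.60 ✓; ∠(PL, LV) = 90.00° ✓; |PL| = 10.90 ✓; bearing(P→Z) − bearing(P→L) = 89.00° ✓; |PZ| = 10.90 ✓; ∠(PZ, ZU) = 90.00° ✓; |ZU| = 32.80 ✗.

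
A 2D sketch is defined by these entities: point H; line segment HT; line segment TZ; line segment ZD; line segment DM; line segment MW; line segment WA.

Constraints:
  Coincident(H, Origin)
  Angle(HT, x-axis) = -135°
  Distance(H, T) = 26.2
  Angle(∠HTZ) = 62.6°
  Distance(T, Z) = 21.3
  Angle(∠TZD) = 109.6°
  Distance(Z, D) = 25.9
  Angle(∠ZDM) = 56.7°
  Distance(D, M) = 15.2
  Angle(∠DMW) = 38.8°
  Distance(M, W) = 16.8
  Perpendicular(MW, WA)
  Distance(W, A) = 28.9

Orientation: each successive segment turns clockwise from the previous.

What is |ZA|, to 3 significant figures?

45.2

∠DMW = 38.8° gives MW at 133° from the x-axis; with |MW| = 16.8, W = (-14.7, 14.6). The perpendicularity gives WA at right angles to MW, so WA runs at 42.7°; with |WA| = 28.9, A = (6.54, 34.2). Then |ZA| = |A − Z| = 45.2.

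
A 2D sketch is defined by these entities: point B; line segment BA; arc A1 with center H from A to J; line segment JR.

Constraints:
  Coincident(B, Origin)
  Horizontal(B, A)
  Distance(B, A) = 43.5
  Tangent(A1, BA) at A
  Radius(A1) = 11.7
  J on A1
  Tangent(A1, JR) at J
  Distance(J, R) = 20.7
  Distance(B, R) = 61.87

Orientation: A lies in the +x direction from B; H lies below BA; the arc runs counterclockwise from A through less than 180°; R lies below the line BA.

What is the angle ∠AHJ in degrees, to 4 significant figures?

139.6°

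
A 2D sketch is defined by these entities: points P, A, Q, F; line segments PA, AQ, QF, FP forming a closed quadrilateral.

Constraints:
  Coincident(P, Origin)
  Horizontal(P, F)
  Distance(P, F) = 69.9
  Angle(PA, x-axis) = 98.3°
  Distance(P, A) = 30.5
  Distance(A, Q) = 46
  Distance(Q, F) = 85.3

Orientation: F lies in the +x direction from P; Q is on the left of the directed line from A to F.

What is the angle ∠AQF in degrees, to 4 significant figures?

67.84°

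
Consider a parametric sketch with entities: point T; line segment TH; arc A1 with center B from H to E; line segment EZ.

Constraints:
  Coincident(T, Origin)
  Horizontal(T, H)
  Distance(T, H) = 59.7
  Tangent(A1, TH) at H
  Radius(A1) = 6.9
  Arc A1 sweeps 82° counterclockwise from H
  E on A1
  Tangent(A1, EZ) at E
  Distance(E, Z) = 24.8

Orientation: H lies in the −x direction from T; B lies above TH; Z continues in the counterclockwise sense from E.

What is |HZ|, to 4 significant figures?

32.19

T is at the origin; TH is horizontal with |TH| = 59.7 and H on the −x side, so H = (-59.70, 0.000). Tangency of A1 to TH means the radius BH is perpendicular to TH, so B = H + (0, 6.9) = (-59.70, 6.900). On A1, H sits at bearing -90° from B; an 82° counterclockwise sweep puts E at bearing -8°, so E = B + 6.9·(cos -8°, sin -8°) = (-52.87, 5.940). Tangency of A1 to EZ means the radius BE is perpendicular to EZ, so EZ runs along (−sin -8°, cos -8°); with |EZ| = 24.8, Z = (-49.42, 30.50). Then |HZ| = |Z − H| = 32.19.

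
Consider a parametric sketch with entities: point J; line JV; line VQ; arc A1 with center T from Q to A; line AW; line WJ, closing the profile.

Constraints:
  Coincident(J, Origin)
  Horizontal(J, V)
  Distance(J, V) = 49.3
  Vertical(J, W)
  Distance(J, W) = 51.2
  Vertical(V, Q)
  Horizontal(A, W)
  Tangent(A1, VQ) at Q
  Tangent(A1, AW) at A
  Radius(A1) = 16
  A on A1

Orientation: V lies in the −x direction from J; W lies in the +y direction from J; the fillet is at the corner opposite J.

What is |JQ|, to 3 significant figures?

60.6

J is at the origin; J and V share the same y with |JV| = 49.3 and V on the −x side, so V = (-49.3, 0.00). JW is vertical with |JW| = 51.2 and W on the +y side, so W = (0.00, 51.2). The virtual corner opposite J is at (-49.3, 51.2). Since A1 is tangent to VQ there, TQ ⟂ VQ and A1 meets AW tangentially, so TA is at right angles to AW, with radius 16.0, so the center T sits 16.0 in from both sides at T = (-33.3, 35.2). That places the tangent points at Q = (-49.3, 35.2) on VQ and A = (-33.3, 51.2) on AW. Then |JQ| = |Q − J| = 60.6.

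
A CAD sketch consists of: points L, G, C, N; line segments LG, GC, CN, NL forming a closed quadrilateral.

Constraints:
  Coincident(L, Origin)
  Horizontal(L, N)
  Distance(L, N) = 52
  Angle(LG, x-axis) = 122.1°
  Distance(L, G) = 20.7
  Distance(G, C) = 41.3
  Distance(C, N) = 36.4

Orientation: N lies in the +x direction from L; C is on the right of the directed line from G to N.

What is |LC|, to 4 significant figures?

21.47

Checks: L = (0.00, 0.00) ✓; |GC| = 41.30 ✓; |CN| = 36.40 ✓.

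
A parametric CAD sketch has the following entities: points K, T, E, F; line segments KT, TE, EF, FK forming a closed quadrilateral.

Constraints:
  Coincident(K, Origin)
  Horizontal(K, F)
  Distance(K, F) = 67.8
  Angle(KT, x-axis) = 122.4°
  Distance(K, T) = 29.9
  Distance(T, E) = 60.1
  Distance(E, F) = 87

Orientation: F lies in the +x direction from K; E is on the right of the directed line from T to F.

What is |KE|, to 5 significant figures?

36.724

Checks: |TE| = 60.10 ✓; |EF| = 87.00 ✓.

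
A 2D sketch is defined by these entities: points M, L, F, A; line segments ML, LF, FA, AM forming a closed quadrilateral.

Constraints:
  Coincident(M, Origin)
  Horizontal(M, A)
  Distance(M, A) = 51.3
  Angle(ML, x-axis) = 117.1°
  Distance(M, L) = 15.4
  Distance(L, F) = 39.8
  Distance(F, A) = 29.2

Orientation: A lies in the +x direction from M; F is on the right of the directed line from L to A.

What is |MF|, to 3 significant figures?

26.6

M is at the origin; M and A share the same y with |MA| = 51.3 and A in +x, so A = (51.3, 0). ML runs at 117.1° with |ML| = 15.4, so L = (-7.02, 13.7). F is determined by |LF| = 39.8 and |FA| = 29.2 together: it lies at the intersection of circle(L, 39.8) and circle(A, 29.2). With |LA| = 59.9, the foot of the radical line on LA is 36.1 from L and the perpendicular offset is √(39.8² − 36.1²) = 16.8. Taking the right-of-LA solution: F = (24.2, -10.9).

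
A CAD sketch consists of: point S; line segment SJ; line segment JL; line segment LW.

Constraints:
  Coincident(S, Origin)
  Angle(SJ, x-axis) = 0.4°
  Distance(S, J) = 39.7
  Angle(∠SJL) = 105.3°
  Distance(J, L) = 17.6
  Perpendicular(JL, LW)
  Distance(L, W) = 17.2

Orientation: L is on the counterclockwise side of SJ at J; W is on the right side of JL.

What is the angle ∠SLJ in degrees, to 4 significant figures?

53.75°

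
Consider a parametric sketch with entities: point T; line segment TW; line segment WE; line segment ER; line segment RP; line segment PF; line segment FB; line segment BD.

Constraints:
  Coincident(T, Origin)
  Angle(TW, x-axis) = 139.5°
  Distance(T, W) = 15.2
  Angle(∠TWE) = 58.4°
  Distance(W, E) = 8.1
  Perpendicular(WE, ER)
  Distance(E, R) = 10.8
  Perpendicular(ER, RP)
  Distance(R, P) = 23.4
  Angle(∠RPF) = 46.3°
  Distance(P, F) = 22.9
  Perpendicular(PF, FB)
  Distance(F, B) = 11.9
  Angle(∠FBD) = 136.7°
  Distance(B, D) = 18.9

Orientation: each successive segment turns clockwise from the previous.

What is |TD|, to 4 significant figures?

8.664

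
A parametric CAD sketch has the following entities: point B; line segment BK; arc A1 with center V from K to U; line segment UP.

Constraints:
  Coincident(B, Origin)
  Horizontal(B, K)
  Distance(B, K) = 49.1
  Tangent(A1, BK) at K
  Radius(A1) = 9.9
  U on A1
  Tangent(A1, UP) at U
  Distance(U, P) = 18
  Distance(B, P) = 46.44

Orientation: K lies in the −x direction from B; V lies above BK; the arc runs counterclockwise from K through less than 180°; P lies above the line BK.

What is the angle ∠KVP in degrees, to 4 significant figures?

146.5°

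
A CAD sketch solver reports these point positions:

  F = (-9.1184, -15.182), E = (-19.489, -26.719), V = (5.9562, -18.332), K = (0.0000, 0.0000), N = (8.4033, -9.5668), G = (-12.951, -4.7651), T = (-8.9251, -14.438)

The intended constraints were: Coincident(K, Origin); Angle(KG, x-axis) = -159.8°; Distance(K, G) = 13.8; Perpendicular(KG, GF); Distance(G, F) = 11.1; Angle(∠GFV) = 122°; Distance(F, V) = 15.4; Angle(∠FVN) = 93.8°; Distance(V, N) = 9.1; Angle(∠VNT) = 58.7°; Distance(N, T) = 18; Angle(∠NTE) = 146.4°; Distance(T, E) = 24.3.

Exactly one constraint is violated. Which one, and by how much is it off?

Distance(T, E) = 24.3 — off by 8.10.

K = (0.00, 0.00) ✓; KG at -159.8° ✓; |KG| = 13.80 ✓; ∠(KG, GF) = 90.00° ✓; |GF| = 11.10 ✓; ∠GFV = 122.0° ✓; |FV| = 15.40 ✓; ∠FVN = 93.80° ✓; |VN| = 9.100 ✓; ∠VNT = 58.70° ✓; |NT| = 18.00 ✓; ∠NTE = 146.4° ✓; |TE| = 16.20 ✗.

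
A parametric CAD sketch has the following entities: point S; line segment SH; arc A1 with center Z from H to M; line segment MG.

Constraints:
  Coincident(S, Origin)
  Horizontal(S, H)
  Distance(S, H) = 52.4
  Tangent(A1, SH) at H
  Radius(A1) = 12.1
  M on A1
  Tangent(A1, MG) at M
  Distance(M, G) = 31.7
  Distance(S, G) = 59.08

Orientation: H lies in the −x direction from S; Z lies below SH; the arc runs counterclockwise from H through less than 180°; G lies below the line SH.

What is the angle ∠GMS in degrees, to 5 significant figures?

65.704°

S is at the origin; SH is horizontal with |SH| = 52.4 and H on the −x side, so H = (-52.400, 0.0000). The tangent condition forces ZH to be normal to SH, so Z = H + (0, -12.1) = (-52.400, -12.100). Since ZM ⟂ MG (tangency), |ZG| = √(12.1² + 31.7²) = 33.931 regardless of where M sits on A1. So G lies on both circle(S, 59.08) and circle(Z, 33.931); the below-SH intersection is G = (-39.844, -43.622). M is the foot of the tangent from G: M = (-61.305, -20.292).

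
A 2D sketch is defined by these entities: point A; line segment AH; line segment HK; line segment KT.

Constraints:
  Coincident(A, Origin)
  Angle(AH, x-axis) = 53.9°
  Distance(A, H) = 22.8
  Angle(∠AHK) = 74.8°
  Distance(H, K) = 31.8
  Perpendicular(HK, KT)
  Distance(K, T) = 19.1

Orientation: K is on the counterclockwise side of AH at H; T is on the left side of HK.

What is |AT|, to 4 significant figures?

25.98

A is at the origin; AH runs at 53.9° with length 22.8, so H = 22.8·(cos 53.9°, sin 53.9°) = (13.43, 18.42). ∠AHK = 74.8°, so HK runs at 53.9° + (180° − 74.8°) = 159.1° from the x-axis; with |HK| = 31.8, K = H + 31.8·(cos 159.1°, sin 159.1°) = (-16.27, 29.77). HK ⟂ KT; with |KT| = 19.1 on the left of HK, T = K + 19.1·(-0.3567, -0.9342) = (-23.09, 11.92). Then |AT| = |T − A| = 25.98.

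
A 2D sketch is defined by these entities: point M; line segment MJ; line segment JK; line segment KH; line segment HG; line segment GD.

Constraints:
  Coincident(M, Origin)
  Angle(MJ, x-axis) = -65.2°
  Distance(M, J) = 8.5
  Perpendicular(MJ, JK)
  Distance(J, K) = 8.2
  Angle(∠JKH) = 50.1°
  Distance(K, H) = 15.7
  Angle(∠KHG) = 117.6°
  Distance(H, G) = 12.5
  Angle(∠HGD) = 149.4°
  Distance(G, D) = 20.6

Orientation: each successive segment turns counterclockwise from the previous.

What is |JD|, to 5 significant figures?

29.541

∠KHG = 117.6° gives HG at -142.90° from the x-axis; with |HG| = 12.5, G = (-13.155, -5.1072). ∠HGD = 149.4° gives GD at -112.30° from the x-axis; with |GD| = 20.6, D = (-20.972, -24.167). Then |JD| = |D − J| = 29.541.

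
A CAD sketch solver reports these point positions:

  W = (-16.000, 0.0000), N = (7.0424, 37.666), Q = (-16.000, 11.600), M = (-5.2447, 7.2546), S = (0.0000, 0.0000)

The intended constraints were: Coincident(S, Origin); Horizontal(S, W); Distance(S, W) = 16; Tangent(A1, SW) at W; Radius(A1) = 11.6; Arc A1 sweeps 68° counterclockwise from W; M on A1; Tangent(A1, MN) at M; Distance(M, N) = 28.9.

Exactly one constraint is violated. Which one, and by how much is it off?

Distance(M, N) = 28.9 — off by 3.90.

S = (0.00, 0.00) ✓; S.y = 0.00, W.y = 0.00 ✓; |SW| = 16.00 ✓; ∠(QW, WS) = 90.00° ✓; |QW| = 11.60 ✓; bearing(Q→M) − bearing(Q→W) = 68.00° ✓; |QM| = 11.60 ✓; ∠(QM, MN) = 90.00° ✓; |MN| = 32.80 ✗.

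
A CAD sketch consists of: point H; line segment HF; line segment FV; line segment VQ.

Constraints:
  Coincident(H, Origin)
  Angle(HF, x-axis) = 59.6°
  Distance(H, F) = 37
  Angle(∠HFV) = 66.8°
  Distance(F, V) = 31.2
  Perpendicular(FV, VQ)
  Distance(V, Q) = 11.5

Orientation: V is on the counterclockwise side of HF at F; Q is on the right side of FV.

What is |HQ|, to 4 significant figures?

48.45

∠HFV = 66.8°, so FV runs at 59.6° + (180° − 66.8°) = 172.8° from the x-axis; with |FV| = 31.2, V = F + 31.2·(cos 172.8°, sin 172.8°) = (-12.23, 35.82). The perpendicularity gives VQ at right angles to FV; with |VQ| = 11.5 on the right of FV, Q = V + 11.5·(0.1253, 0.9921) = (-10.79, 47.23). Then |HQ| = |Q − H| = 48.45.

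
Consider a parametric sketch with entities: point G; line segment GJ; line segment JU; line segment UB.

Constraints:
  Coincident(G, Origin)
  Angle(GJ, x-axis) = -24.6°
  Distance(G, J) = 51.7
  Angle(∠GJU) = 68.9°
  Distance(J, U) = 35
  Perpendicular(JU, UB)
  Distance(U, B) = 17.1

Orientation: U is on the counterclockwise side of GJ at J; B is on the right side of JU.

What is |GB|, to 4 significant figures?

67.36

G is at the origin; GJ runs at -24.6° with length 51.7, so J = 51.7·(cos -24.6°, sin -24.6°) = (47.01, -21.52). ∠GJU = 68.9°, so JU runs at -24.6° + (180° − 68.9°) = 86.50° from the x-axis; with |JU| = 35.0, U = J + 35.0·(cos 86.50°, sin 86.50°) = (49.14, 13.41). JU ⟂ UB; with |UB| = 17.1 on the right of JU, B = U + 17.1·(0.9981, -0.06105) = (66.21, 12.37). Then |GB| = |B − G| = 67.36.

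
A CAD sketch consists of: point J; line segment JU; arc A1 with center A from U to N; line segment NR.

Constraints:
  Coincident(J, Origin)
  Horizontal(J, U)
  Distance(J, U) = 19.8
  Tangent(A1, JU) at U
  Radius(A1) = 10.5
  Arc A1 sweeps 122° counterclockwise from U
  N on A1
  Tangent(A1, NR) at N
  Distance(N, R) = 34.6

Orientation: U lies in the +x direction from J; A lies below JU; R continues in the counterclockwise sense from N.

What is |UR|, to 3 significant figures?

46.4

J is at the origin; JU is horizontal with |JU| = 19.8 and U on the +x side, so U = (19.8, 0.00). The tangent condition forces AU to be normal to JU, so A = U + (0, -10.5) = (19.8, -10.5). On A1, U sits at bearing 90° from A; a 122° counterclockwise sweep puts N at bearing 212°, so N = A + 10.5·(cos 212°, sin 212°) = (10.9, -16.1). Since A1 is tangent to NR there, AN ⟂ NR, so NR runs along (−sin 212°, cos 212°); with |NR| = 34.6, R = (29.2, -45.4). Then |UR| = |R − U| = 46.4.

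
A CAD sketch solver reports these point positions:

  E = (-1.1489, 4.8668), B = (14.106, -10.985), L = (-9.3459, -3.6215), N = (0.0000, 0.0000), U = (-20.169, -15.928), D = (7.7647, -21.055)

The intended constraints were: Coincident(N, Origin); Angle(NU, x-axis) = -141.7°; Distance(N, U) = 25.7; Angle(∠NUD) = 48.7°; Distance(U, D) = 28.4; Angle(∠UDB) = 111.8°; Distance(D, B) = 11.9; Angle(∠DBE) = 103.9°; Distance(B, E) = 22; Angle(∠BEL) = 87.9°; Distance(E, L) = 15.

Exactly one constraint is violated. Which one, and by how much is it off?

Distance(E, L) = 15 — off by 3.20.

N = (0.00, 0.00) ✓; NU at -141.7° ✓; |NU| = 25.70 ✓; ∠NUD = 48.70° ✓; |UD| = 28.40 ✓; ∠UDB = 111.8° ✓; |DB| = 11.90 ✓; ∠DBE = 103.9° ✓; |BE| = 22.00 ✓; ∠BEL = 87.90° ✓; |EL| = 11.80 ✗.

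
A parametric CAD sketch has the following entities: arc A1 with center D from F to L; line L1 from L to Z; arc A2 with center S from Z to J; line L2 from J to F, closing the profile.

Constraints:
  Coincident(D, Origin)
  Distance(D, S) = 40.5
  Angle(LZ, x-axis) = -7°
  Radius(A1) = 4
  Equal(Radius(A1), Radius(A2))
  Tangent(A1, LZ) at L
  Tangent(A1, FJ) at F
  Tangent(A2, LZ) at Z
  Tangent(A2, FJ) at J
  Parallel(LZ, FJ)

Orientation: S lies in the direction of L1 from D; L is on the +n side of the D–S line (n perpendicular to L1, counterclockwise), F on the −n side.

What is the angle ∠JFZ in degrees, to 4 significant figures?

11.17°

Tangency of A1 to both parallel lines with radius 4.0 puts L and F at D ± 4.0·n: L = (0.4875, 3.970), F = (-0.4875, -3.970). Equal radii place Z and J the same way about S: Z = S + 4.0·n = (40.69, -0.9655), J = S − 4.0·n = (39.71, -8.906). Then cos ∠JFZ = FJ·FZ / (|FJ||FZ|), giving 11.17°.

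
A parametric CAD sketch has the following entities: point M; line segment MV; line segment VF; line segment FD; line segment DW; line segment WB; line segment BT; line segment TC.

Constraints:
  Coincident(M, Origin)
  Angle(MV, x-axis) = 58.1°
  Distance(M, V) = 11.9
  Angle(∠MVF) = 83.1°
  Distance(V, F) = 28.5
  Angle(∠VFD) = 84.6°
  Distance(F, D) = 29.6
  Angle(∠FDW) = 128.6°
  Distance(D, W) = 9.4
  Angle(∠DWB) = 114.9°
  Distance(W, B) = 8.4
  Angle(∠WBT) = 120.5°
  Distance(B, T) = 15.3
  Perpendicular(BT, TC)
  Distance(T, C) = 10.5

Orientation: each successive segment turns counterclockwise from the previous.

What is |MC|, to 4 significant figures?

20.43

M is at the origin; MV runs at 58.1° with length 11.9, so V = (6.288, 10.10). ∠MVF = 83.1° gives VF at 155.0° from the x-axis; with |VF| = 28.5, F = (-19.54, 22.15). ∠VFD = 84.6° gives FD at -109.6° from the x-axis; with |FD| = 29.6, D = (-29.47, -5.738). ∠FDW = 128.6° gives DW at -58.20° from the x-axis; with |DW| = 9.4, W = (-24.52, -13.73). ∠DWB = 114.9° gives WB at 6.900° from the x-axis; with |WB| = 8.4, B = (-16.18, -12.72). ∠WBT = 120.5° gives BT at 66.40° from the x-axis; with |BT| = 15.3, T = (-10.05, 1.303). BT ⟂ TC, so TC runs at 156.4°; with |TC| = 10.5, C = (-19.67, 5.507). Then |MC| = |C − M| = 20.43.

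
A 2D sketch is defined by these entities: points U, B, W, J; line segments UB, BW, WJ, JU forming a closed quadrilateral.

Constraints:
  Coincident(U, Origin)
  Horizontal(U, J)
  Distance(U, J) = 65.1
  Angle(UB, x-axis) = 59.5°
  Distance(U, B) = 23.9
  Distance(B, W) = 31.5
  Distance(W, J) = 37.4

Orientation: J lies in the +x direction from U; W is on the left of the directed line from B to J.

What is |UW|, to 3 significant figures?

51.7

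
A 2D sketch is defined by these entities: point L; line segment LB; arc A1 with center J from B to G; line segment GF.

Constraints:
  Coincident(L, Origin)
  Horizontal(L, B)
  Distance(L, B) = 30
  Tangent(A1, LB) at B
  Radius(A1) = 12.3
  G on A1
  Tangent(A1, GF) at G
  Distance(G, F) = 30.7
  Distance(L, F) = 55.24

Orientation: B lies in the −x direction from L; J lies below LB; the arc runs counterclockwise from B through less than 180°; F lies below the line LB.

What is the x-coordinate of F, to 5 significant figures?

-31.562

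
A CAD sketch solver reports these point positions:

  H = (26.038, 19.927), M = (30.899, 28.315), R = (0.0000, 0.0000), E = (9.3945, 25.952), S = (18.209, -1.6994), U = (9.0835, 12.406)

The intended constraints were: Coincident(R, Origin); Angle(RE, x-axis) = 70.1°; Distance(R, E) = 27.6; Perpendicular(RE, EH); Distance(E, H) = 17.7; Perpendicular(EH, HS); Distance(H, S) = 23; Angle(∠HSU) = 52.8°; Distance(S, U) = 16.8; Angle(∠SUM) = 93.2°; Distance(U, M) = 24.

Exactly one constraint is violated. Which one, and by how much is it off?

Distance(U, M) = 24 — off by 3.00.

R = (0.00, 0.00) ✓; RE at 70.10° ✓; |RE| = 27.60 ✓; ∠(RE, EH) = 90.00° ✓; |EH| = 17.70 ✓; ∠(EH, HS) = 90.00° ✓; |HS| = 23.00 ✓; ∠HSU = 52.80° ✓; |SU| = 16.80 ✓; ∠SUM = 93.20° ✓; |UM| = 27.00 ✗.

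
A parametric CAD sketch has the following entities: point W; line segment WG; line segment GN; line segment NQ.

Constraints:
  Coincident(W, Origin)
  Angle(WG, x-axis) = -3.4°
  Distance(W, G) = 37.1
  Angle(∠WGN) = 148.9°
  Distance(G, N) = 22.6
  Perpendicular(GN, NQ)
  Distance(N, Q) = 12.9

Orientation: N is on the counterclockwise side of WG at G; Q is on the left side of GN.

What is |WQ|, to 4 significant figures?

54.73

∠WGN = 148.9°, so GN runs at -3.4° + (180° − 148.9°) = 27.70° from the x-axis; with |GN| = 22.6, N = G + 22.6·(cos 27.70°, sin 27.70°) = (57.04, 8.305). The perpendicularity gives NQ at right angles to GN; with |NQ| = 12.9 on the left of GN, Q = N + 12.9·(-0.4648, 0.8854) = (51.05, 19.73). Then |WQ| = |Q − W| = 54.73.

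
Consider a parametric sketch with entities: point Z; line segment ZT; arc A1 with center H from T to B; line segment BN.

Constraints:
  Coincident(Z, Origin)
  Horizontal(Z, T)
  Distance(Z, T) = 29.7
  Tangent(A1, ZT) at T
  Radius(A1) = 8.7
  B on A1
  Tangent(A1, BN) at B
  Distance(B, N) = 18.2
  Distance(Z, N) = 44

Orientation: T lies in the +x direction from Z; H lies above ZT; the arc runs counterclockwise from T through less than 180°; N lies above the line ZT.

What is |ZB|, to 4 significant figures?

39.65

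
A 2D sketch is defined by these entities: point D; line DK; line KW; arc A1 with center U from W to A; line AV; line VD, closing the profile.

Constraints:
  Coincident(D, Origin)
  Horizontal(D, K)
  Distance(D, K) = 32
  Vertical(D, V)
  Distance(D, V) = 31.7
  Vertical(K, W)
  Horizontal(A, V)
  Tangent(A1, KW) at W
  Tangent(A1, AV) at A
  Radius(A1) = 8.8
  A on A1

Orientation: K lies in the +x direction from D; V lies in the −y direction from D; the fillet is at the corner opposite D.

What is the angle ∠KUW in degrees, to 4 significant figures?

68.98°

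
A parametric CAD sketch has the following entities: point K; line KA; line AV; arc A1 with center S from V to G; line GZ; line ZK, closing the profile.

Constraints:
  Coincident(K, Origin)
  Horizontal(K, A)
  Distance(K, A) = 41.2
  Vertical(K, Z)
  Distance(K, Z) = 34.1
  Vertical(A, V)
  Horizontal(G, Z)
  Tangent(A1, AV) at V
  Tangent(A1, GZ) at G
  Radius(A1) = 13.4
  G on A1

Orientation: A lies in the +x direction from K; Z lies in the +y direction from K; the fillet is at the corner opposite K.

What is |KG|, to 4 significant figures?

44.00

The virtual corner opposite K is at (41.20, 34.10). Since A1 is tangent to AV there, SV ⟂ AV and since A1 is tangent to GZ there, SG ⟂ GZ, with radius 13.4, so the center S sits 13.4 in from both sides at S = (27.80, 20.70). That places the tangent points at V = (41.20, 20.70) on AV and G = (27.80, 34.10) on GZ. Then |KG| = |G − K| = 44.00.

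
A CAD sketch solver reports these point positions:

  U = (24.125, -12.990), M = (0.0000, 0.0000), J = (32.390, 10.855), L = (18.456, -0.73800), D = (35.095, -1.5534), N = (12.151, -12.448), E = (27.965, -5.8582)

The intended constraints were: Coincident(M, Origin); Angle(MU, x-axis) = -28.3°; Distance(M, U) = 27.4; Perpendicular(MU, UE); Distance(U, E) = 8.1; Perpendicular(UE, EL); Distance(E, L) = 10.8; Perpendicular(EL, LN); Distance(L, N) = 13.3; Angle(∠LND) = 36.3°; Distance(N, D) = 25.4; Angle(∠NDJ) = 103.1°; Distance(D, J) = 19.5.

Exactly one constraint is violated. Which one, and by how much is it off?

Distance(D, J) = 19.5 — off by 6.80.

M = (0.00, 0.00) ✓; MU at -28.30° ✓; |MU| = 27.40 ✓; ∠(MU, UE) = 90.00° ✓; |UE| = 8.100 ✓; ∠(UE, EL) = 90.00° ✓; |EL| = 10.80 ✓; ∠(EL, LN) = 90.00° ✓; |LN| = 13.30 ✓; ∠LND = 36.30° ✓; |ND| = 25.40 ✓; ∠NDJ = 103.1° ✓; |DJ| = 12.70 ✗.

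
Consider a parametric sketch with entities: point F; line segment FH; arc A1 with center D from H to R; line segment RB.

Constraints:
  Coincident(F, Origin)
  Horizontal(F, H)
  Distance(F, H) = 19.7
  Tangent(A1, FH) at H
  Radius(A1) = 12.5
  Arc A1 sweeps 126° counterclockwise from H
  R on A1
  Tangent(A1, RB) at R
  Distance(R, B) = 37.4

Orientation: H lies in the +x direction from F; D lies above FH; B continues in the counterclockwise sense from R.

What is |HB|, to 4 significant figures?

51.49

F is at the origin; F and H share the same y with |FH| = 19.7 and H on the +x side, so H = (19.70, 0.000). A1 meets FH tangentially, so DH is at right angles to FH, so D = H + (0, 12.5) = (19.70, 12.50). On A1, H sits at bearing -90° from D; a 126° counterclockwise sweep puts R at bearing 36°, so R = D + 12.5·(cos 36°, sin 36°) = (29.81, 19.85). The tangent condition forces DR to be normal to RB, so RB runs along (−sin 36°, cos 36°); with |RB| = 37.4, B = (7.830, 50.10). Then |HB| = |B − H| = 51.49.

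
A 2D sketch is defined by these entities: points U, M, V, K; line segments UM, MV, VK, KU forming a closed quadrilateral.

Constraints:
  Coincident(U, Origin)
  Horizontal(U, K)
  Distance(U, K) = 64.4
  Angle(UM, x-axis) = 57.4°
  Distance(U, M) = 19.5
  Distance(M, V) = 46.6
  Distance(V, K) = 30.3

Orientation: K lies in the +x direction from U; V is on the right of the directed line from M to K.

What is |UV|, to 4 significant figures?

44.99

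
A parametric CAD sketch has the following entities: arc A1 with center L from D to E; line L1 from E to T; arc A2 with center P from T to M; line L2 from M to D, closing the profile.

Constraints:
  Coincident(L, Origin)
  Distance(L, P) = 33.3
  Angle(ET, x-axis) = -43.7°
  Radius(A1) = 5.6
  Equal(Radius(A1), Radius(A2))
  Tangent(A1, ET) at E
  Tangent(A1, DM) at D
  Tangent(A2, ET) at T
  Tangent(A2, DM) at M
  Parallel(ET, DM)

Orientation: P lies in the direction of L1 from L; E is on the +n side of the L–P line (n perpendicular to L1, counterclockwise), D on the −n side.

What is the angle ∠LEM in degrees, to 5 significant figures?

71.410°

The slot axis is L1's direction at -43.7°, so u = (cos -43.7°, sin -43.7°) = (0.72297, -0.69088) and n = (−sin -43.7°, cos -43.7°) = (0.69088, 0.72297). L is at the origin and P lies 33.3 along u from L, so P = 33.3·u = (24.075, -23.006). Tangency of A1 to both parallel lines with radius 5.6 puts E and D at L ± 5.6·n: E = (3.8689, 4.0486), D = (-3.8689, -4.0486). Equal radii place T and M the same way about P: T = P + 5.6·n = (27.944, -18.958), M = P − 5.6·n = (20.206, -27.055). Then cos ∠LEM = EL·EM / (|EL||EM|), giving 71.410°.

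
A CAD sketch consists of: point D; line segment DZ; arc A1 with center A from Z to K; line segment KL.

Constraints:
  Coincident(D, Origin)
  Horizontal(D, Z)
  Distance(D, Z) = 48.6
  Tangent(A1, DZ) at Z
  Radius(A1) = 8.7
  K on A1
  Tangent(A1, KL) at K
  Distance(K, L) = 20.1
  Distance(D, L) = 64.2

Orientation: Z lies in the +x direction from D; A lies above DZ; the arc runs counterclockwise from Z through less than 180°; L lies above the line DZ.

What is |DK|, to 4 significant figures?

57.95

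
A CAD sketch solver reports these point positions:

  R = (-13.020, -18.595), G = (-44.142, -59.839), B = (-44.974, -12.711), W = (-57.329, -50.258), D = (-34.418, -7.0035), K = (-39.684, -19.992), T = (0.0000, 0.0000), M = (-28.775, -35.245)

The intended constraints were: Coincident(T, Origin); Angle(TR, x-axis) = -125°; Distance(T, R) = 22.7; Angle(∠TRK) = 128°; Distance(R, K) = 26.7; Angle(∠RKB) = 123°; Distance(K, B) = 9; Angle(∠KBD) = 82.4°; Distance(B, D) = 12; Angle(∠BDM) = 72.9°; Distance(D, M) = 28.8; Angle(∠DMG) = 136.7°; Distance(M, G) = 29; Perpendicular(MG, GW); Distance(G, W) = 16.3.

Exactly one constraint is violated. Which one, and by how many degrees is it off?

Perpendicular(MG, GW) — off by 4.00°.

T = (0.00, 0.00) ✓; TR at -125.0° ✓; |TR| = 22.70 ✓; ∠TRK = 128.0° ✓; |RK| = 26.70 ✓; ∠RKB = 123.0° ✓; |KB| = 9.000 ✓; ∠KBD = 82.40° ✓; |BD| = 12.00 ✓; ∠BDM = 72.90° ✓; |DM| = 28.80 ✓; ∠DMG = 136.7° ✓; |MG| = 29.00 ✓; ∠(MG, GW) = 94.00° ✗; |GW| = 16.30 ✓.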